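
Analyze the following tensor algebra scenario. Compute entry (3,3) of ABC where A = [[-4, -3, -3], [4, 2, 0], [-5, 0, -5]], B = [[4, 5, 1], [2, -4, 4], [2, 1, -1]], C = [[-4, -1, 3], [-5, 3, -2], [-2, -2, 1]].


(ABC)_{33} = sum_m (AB)_{3m} C_{m3}. First compute row 3 of AB.
(AB)_{31} = -5*4 + 0*2 + -5*2 = -30
(AB)_{32} = -5*5 + 0*-4 + -5*1 = -30
(AB)_{33} = -5*1 + 0*4 + -5*-1 = 0
Now contract with column 3 of C:
(AB)_{31} * C_{13} = -30 * 3 = -90
(AB)_{32} * C_{23} = -30 * -2 = 60
(AB)_{33} * C_{33} = 0 * 1 = 0
(ABC)_{33} = -90 + 60 + 0 = -30

-30


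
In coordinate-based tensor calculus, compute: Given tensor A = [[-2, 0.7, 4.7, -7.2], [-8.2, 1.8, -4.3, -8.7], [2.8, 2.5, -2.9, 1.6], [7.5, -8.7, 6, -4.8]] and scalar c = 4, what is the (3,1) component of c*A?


Scalar multiplication: (cA)_{ij} = c * A_{ij}.
c = 4
A_{31} = 2.8
(cA)_{31} = 4 * 2.8 = 11.2

11.2


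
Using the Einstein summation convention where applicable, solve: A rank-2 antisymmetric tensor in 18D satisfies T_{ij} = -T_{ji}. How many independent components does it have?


An antisymmetric rank-2 tensor satisfies A_{ij} = -A_{ji}, so diagonal entries are zero.
The independent components are the upper-triangular entries: C(n, 2) = n(n-1)/2.
n = 18
C(18, 2) = 18 * 17 / 2 = 306 / 2 = 153

153


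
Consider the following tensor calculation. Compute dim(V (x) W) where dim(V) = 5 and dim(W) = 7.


The dimension of a tensor product is the product of dimensions.
dim(V) = 5, dim(W) = 7
dim(V (x) W) = 5 * 7 = 35

35


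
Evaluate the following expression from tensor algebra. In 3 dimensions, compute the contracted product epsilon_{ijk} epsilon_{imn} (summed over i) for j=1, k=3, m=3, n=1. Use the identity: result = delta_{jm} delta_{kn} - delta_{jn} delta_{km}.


Using the identity: epsilon_{ijk} epsilon_{imn} = delta_{jm} delta_{kn} - delta_{jn} delta_{km}.
delta_{13} = 0
delta_{31} = 0
delta_{11} = 1
delta_{33} = 1
Result = 0 * 0 - 1 * 1 = 0 - 1 = -1

-1


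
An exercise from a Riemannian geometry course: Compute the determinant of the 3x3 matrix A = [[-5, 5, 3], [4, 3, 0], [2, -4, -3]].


Expanding along the first row, det(A) = a11*M_11 - a12*M_12 + a13*M_13, where M_1j is the (1,j) minor.
Minor M_11 = 3*-3 - 0*-4 = -9
Minor M_12 = 4*-3 - 0*2 = -12
Minor M_13 = 4*-4 - 3*2 = -22
det = -5*(-9) - 5*(-12) + 3*(-22)
    = 45 - -60 + -66
    = 39

39


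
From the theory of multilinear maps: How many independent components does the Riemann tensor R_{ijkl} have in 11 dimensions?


The Riemann tensor in d dimensions has d^2(d^2 - 1)/12 independent components.
d = 11, so d^2 = 121
d^2 - 1 = 120
d^2(d^2 - 1) = 121 * 120 = 14520
Divide by 12: 14520 / 12 = 1210

1210


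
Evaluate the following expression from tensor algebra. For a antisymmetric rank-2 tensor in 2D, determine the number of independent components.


A antisymmetric rank-2 tensor in d dimensions has d(d-1)/2 independent components.
d = 2
d(d-1)/2 = 2 * 1 / 2 = 2 / 2 = 1

1


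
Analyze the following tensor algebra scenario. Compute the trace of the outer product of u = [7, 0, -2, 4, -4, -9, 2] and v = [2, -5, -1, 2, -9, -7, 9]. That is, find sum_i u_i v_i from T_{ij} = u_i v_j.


The outer product gives T_{ij} = u_i v_j.
The trace (contraction) is Tr(T) = sum_i T_{ii} = sum_i u_i v_i.
Diagonal entries:
T_{11} = u_1 * v_1 = 7 * 2 = 14
T_{22} = u_2 * v_2 = 0 * -5 = 0
T_{33} = u_3 * v_3 = -2 * -1 = 2
T_{44} = u_4 * v_4 = 4 * 2 = 8
T_{55} = u_5 * v_5 = -4 * -9 = 36
T_{66} = u_6 * v_6 = -9 * -7 = 63
T_{77} = u_7 * v_7 = 2 * 9 = 18
Tr(T) = 14 + 0 + 2 + 8 + 36 + 63 + 18 = 141

141


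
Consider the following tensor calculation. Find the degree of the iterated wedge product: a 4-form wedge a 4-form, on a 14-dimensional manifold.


The degree of a wedge product is the sum of the degrees of the individual forms.
Degrees: 4, 4
Total degree = 4 + 4 = 8

8


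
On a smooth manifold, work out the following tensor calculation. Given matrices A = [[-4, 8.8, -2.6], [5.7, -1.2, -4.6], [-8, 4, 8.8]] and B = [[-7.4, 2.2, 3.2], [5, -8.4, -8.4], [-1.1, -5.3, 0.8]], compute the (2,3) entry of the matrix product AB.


(AB)_{ij} = sum_k A_{ik} B_{kj}.
For i=2, j=3:
A_{21} * B_{13} = 5.7 * 3.2 = 18.24
A_{22} * B_{23} = -1.2 * -8.4 = 10.08
A_{23} * B_{33} = -4.6 * 0.8 = -3.68
Sum = 18.24 + 10.08 + -3.68 = 24.64

24.64


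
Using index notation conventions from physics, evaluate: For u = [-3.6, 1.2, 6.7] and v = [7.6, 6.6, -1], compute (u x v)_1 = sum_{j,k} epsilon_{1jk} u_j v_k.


(u x v)_1 = sum_{j,k} epsilon_{1jk} u_j v_k. Only permutations of (1,2,3) contribute; the two non-zero terms are:
eps_{123} u_2 v_3 = 1 * 1.2 * -1 = -1.2
eps_{132} u_3 v_2 = -1 * 6.7 * 6.6 = -44.22
(u x v)_1 = -45.42

-45.42


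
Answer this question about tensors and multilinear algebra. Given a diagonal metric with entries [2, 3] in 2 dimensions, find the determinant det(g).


For a diagonal metric, the determinant is the product of diagonal entries.
Diagonal entries: 2, 3
det(g) = 2 * 3 = 6

6


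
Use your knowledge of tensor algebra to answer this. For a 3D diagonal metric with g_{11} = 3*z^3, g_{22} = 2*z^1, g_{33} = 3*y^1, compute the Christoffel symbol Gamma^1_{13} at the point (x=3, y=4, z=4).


For a diagonal metric, Gamma^k_{ij} = (1/2) g^{kk} (dg_{ik}/dx_j + dg_{jk}/dx_i - dg_{ij}/dx_k).
The metric is diagonal, so g_{ab} = 0 for a != b.
At the given point: g_{11} = 192, g_{22} = 8, g_{33} = 12
g^{11} = 1/192
dg_{11}/dx_3 = dg_{11}/dx_3 = 144
dg_{31}/dx_1 = 0 (off-diagonal)
dg_{13}/dx_1 = 0 (off-diagonal)
Numerator = 144 + 0 - 0 = 144
Gamma^1_{13} = 144 / (2 * 192) = 3/8

3/8


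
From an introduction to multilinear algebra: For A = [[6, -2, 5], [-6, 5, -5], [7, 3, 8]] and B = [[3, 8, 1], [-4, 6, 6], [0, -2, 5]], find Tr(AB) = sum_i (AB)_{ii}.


Tr(AB) = sum_i (AB)_{ii} where (AB)_{ii} = sum_k A_{ik} B_{ki}.
(AB)_{11} = 6*3 + -2*-4 + 5*0 = 26
(AB)_{22} = -6*8 + 5*6 + -5*-2 = -8
(AB)_{33} = 7*1 + 3*6 + 8*5 = 65
Tr(AB) = 26 + -8 + 65 = 83

83


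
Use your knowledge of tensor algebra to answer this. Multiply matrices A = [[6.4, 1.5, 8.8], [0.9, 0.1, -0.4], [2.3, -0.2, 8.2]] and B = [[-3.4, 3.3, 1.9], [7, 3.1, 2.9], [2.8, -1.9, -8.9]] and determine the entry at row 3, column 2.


(AB)_{ij} = sum_k A_{ik} B_{kj}.
For i=3, j=2:
A_{31} * B_{12} = 2.3 * 3.3 = 7.59
A_{32} * B_{22} = -0.2 * 3.1 = -0.62
A_{33} * B_{32} = 8.2 * -1.9 = -15.58
Sum = 7.59 + -0.62 + -15.58 = -8.61

-8.61


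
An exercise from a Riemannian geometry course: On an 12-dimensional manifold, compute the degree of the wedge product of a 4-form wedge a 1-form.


The degree of a wedge product is the sum of the degrees of the individual forms.
Degrees: 4, 1
Total degree = 4 + 1 = 5

5


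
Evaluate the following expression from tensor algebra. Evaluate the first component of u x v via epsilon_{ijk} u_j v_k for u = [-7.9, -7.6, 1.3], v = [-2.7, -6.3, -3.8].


(u x v)_1 = sum_{j,k} epsilon_{1jk} u_j v_k. Only permutations of (1,2,3) contribute; the two non-zero terms are:
eps_{123} u_2 v_3 = 1 * -7.6 * -3.8 = 28.88
eps_{132} u_3 v_2 = -1 * 1.3 * -6.3 = 8.19
(u x v)_1 = 37.07

37.07


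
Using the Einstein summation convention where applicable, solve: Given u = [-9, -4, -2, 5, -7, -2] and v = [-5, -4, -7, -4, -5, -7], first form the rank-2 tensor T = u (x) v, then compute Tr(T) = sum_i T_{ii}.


The outer product gives T_{ij} = u_i v_j.
The trace (contraction) is Tr(T) = sum_i T_{ii} = sum_i u_i v_i.
Diagonal entries:
T_{11} = u_1 * v_1 = -9 * -5 = 45
T_{22} = u_2 * v_2 = -4 * -4 = 16
T_{33} = u_3 * v_3 = -2 * -7 = 14
T_{44} = u_4 * v_4 = 5 * -4 = -20
T_{55} = u_5 * v_5 = -7 * -5 = 35
T_{66} = u_6 * v_6 = -2 * -7 = 14
Tr(T) = 45 + 16 + 14 + -20 + 35 + 14 = 104

104


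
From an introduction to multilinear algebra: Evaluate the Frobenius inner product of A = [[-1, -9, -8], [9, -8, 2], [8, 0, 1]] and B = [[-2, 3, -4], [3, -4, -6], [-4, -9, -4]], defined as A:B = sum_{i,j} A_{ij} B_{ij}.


A:B = sum over all i,j of A_{ij} * B_{ij}.
Row 1: -1*-2=2, -9*3=-27, -8*-4=32 => row sum = 7
Row 2: 9*3=27, -8*-4=32, 2*-6=-12 => row sum = 47
Row 3: 8*-4=-32, 0*-9=0, 1*-4=-4 => row sum = -36
Total = 7 + 47 + -36 = 18

18


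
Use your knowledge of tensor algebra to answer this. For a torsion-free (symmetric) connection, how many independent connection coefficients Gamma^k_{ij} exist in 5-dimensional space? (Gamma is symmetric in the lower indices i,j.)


Christoffel symbols Gamma^k_{ij} are symmetric in i,j, so there are d * d(d+1)/2 independent symbols.
d = 5
d(d+1)/2 = 5 * 6 / 2 = 15
Total = 5 * 15 = 75

75


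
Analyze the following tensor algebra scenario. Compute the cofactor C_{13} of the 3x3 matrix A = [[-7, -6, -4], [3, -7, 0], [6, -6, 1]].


To find cofactor C_{13}, delete row 1 and column 3.
The resulting 2x2 submatrix is: [[3, -7], [6, -6]]
Minor M_{13} = 3*-6 - -7*6
  = -18 - -42 = 24
Sign = (-1)^(1+3) = (-1)^4 = 1
Cofactor C_{13} = 1 * 24 = 24

24


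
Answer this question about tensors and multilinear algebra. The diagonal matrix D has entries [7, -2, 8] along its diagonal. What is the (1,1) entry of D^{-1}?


For a diagonal matrix, the inverse has entries (D^{-1})_{ii} = 1/d_{ii}.
The diagonal entries are: d_{11} = 7, d_{22} = -2, d_{33} = 8
We need (D^{-1})_{11} = 1/d_{11} = 1/7 = 1/7

1/7


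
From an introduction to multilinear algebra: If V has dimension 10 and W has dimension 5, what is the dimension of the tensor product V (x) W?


The dimension of a tensor product is the product of dimensions.
dim(V) = 10, dim(W) = 5
dim(V (x) W) = 10 * 5 = 50

50


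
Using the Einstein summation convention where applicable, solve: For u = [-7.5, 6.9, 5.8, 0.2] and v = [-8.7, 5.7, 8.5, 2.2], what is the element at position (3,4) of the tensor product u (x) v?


The outer product entry T_{ij} = u_i * v_j.
We need i=3, j=4.
u_3 = 5.8, v_4 = 2.2
T_{3,4} = 5.8 * 2.2 = 12.76

12.76


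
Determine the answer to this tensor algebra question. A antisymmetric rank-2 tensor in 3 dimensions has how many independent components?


A antisymmetric rank-2 tensor in d dimensions has d(d-1)/2 independent components.
d = 3
d(d-1)/2 = 3 * 2 / 2 = 6 / 2 = 3

3


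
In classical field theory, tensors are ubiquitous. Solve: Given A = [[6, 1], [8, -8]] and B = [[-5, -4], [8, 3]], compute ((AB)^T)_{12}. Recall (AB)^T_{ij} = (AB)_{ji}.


(AB)^T_{ij} = (AB)_{ji} = sum_k A_{jk} B_{ki}.
For i=1, j=2 we need (AB)_{21}:
A_{21} * B_{11} = 8 * -5 = -40
A_{22} * B_{21} = -8 * 8 = -64
Sum = -40 + -64 = -104

-104


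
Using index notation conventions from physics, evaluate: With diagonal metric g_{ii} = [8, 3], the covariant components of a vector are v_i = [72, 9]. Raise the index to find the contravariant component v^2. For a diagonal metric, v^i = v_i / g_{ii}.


To raise an index with a diagonal metric: v^i = v_i / g_{ii}.
For index 2: v_2 = 9, g_{22} = 3
v^2 = 9 / 3 = 3

3


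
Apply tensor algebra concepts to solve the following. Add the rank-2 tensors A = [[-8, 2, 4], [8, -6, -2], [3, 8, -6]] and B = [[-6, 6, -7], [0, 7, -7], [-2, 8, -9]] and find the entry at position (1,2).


Tensor addition is component-wise: (A + B)_{ij} = A_{ij} + B_{ij}.
A_{12} = 2
B_{12} = 6
(A + B)_{12} = 2 + 6 = 8

8


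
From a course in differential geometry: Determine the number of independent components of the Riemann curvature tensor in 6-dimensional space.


The Riemann tensor in d dimensions has d^2(d^2 - 1)/12 independent components.
d = 6, so d^2 = 36
d^2 - 1 = 35
d^2(d^2 - 1) = 36 * 35 = 1260
Divide by 12: 1260 / 12 = 105

105


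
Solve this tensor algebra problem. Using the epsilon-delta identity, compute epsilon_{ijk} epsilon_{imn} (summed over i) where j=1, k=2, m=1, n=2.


Using the identity: epsilon_{ijk} epsilon_{imn} = delta_{jm} delta_{kn} - delta_{jn} delta_{km}.
delta_{11} = 1
delta_{22} = 1
delta_{12} = 0
delta_{21} = 0
Result = 1 * 1 - 0 * 0 = 1 - 0 = 1

1


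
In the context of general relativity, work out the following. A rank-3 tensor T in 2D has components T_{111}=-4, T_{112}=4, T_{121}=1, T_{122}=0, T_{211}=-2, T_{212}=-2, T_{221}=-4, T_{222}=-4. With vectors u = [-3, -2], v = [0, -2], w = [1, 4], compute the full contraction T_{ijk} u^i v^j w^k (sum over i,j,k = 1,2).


S = sum over i,j,k of T_{ijk} u_i v_j w_k. Expanding all 8 terms:
T_{111}*u_1*v_1*w_1 = -4*-3*0*1 = 0  (running total: 0)
T_{112}*u_1*v_1*w_2 = 4*-3*0*4 = 0  (running total: 0)
T_{121}*u_1*v_2*w_1 = 1*-3*-2*1 = 6  (running total: 6)
T_{122}*u_1*v_2*w_2 = 0*-3*-2*4 = 0  (running total: 6)
T_{211}*u_2*v_1*w_1 = -2*-2*0*1 = 0  (running total: 6)
T_{212}*u_2*v_1*w_2 = -2*-2*0*4 = 0  (running total: 6)
T_{221}*u_2*v_2*w_1 = -4*-2*-2*1 = -16  (running total: -10)
T_{222}*u_2*v_2*w_2 = -4*-2*-2*4 = -64  (running total: -74)
S = -74

-74


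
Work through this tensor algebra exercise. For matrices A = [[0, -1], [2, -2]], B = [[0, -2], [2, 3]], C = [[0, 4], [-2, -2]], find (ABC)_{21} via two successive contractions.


(ABC)_{21} = sum_m (AB)_{2m} C_{m1}. First compute row 2 of AB.
(AB)_{21} = 2*0 + -2*2 = -4
(AB)_{22} = 2*-2 + -2*3 = -10
Now contract with column 1 of C:
(AB)_{21} * C_{11} = -4 * 0 = 0
(AB)_{22} * C_{21} = -10 * -2 = 20
(ABC)_{21} = 0 + 20 = 20

20


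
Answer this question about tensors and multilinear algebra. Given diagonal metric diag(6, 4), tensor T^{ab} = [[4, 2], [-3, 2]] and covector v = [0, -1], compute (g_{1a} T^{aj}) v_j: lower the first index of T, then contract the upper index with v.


Step 1: lower the first index. For a diagonal metric, g_{ia} T^{aj} = g_{ii} T^{ij} (no sum on i).
g_{11} = 6
S_1{}^1 = 6 * T^{11} = 6 * 4 = 24
S_1{}^2 = 6 * T^{12} = 6 * 2 = 12
Step 2: contract S_1{}^j with v_j.
S_1{}^1 * v_1 = 24 * 0 = 0
S_1{}^2 * v_2 = 12 * -1 = -12
Result = 0 + -12 = -12

-12


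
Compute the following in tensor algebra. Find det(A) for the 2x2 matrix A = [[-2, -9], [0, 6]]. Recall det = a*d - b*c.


For a 2x2 matrix [[a, b], [c, d]], det = a*d - b*c.
a = -2, b = -9, c = 0, d = 6
a*d = -2 * 6 = -12
b*c = -9 * 0 = 0
det = -12 - 0 = -12

-12


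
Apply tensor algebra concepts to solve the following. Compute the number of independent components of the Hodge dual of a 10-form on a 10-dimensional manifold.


The Hodge dual of a p-form on an n-dimensional manifold is an (n-p)-form.
n = 10, p = 10, so dual degree = 10 - 10 = 0
The number of components is C(n, n-p) = C(10, 0) = 1

1


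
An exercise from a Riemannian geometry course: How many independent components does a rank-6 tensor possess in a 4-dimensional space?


The number of components of a rank-r tensor in d dimensions is d^r.
Here d = 4 and r = 6.
4^6 = 4096

4096


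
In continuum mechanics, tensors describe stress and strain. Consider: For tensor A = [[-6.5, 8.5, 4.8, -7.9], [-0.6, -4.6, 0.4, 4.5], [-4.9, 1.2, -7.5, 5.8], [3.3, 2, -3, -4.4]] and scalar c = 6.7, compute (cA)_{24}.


Scalar multiplication: (cA)_{ij} = c * A_{ij}.
c = 6.7
A_{24} = 4.5
(cA)_{24} = 6.7 * 4.5 = 30.15

30.15


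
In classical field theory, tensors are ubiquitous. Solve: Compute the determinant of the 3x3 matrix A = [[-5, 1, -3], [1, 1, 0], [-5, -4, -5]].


Expanding along the first row, det(A) = a11*M_11 - a12*M_12 + a13*M_13, where M_1j is the (1,j) minor.
Minor M_11 = 1*-5 - 0*-4 = -5
Minor M_12 = 1*-5 - 0*-5 = -5
Minor M_13 = 1*-4 - 1*-5 = 1
det = -5*(-5) - 1*(-5) + -3*(1)
    = 25 - -5 + -3
    = 27

27


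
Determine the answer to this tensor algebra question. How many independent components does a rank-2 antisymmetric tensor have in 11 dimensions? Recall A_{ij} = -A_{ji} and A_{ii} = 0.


An antisymmetric rank-2 tensor satisfies A_{ij} = -A_{ji}, so diagonal entries are zero.
The independent components are the upper-triangular entries: C(n, 2) = n(n-1)/2.
n = 11
C(11, 2) = 11 * 10 / 2 = 110 / 2 = 55

55


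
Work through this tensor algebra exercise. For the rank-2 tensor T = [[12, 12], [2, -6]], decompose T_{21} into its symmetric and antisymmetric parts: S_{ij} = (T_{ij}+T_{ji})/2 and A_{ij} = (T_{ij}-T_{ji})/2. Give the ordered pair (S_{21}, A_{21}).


T_{21} = 2
T_{12} = 12
S_{21} = (2 + 12)/2 = 14/2 = 7
A_{21} = (2 - 12)/2 = -10/2 = -5
Check: S + A = 7 + -5 = 2 = T_{21}.

(7, -5)


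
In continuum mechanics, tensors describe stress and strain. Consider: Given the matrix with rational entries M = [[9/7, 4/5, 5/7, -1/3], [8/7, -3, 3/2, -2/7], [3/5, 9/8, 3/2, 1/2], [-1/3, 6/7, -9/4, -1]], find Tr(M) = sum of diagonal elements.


The trace is the sum of diagonal entries.
Diagonal: M[1,1] = 9/7, M[2,2] = -3, M[3,3] = 3/2, M[4,4] = -1
Tr(M) = 9/7 + -3 + 3/2 + -1
Computing step by step:
After adding M[1,1]: 9/7
After adding M[2,2]: -12/7
After adding M[3,3]: -3/14
After adding M[4,4]: -17/14
Tr(M) = -17/14

-17/14


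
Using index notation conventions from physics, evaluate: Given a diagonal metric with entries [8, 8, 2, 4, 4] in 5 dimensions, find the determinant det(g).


For a diagonal metric, the determinant is the product of diagonal entries.
Diagonal entries: 8, 8, 2, 4, 4
det(g) = 8 * 8 * 2 * 4 * 4 = 2048

2048


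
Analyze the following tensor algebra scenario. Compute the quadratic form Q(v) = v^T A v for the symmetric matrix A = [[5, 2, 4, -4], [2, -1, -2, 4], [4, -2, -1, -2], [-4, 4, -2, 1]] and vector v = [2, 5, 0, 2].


First compute Av:
(Av)_1 = 5*2 + 2*5 + 4*0 + -4*2 = 12
(Av)_2 = 2*2 + -1*5 + -2*0 + 4*2 = 7
(Av)_3 = 4*2 + -2*5 + -1*0 + -2*2 = -6
(Av)_4 = -4*2 + 4*5 + -2*0 + 1*2 = 14
Av = [12, 7, -6, 14]
Then v^T (Av) = 2*12 + 5*7 + 0*-6 + 2*14
= 24 + 35 + 0 + 28 = 87

87


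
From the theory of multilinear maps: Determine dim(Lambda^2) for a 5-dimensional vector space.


The dimension of the space of p-forms on an n-dimensional space is C(n, p).
n = 5, p = 2
C(5, 2) = 5! / (2! * 3!) = 10

10


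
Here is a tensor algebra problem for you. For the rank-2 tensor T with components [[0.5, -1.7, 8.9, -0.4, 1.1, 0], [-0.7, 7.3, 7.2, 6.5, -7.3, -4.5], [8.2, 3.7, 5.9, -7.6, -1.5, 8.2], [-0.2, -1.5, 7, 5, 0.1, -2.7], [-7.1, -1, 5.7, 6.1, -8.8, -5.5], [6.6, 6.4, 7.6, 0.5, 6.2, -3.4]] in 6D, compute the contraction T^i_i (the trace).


The contraction (trace) of a rank-2 tensor is the sum of its diagonal elements.
Diagonal entries: A[1,1] = 0.5, A[2,2] = 7.3, A[3,3] = 5.9, A[4,4] = 5, A[5,5] = -8.8, A[6,6] = -3.4
Tr(A) = 0.5 + 7.3 + 5.9 + 5 + -8.8 + -3.4 = 6.5

6.5


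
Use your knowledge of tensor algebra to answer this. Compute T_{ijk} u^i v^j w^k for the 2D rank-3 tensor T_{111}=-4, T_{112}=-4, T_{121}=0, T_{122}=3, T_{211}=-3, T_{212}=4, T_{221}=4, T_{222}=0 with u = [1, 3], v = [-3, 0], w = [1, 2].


S = sum over i,j,k of T_{ijk} u_i v_j w_k. Expanding all 8 terms:
T_{111}*u_1*v_1*w_1 = -4*1*-3*1 = 12  (running total: 12)
T_{112}*u_1*v_1*w_2 = -4*1*-3*2 = 24  (running total: 36)
T_{121}*u_1*v_2*w_1 = 0*1*0*1 = 0  (running total: 36)
T_{122}*u_1*v_2*w_2 = 3*1*0*2 = 0  (running total: 36)
T_{211}*u_2*v_1*w_1 = -3*3*-3*1 = 27  (running total: 63)
T_{212}*u_2*v_1*w_2 = 4*3*-3*2 = -72  (running total: -9)
T_{221}*u_2*v_2*w_1 = 4*3*0*1 = 0  (running total: -9)
T_{222}*u_2*v_2*w_2 = 0*3*0*2 = 0  (running total: -9)
S = -9

-9


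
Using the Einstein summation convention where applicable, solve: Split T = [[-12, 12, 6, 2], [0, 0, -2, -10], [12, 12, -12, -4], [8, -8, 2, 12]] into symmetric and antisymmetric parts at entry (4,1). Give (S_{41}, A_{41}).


T_{41} = 8
T_{14} = 2
S_{41} = (8 + 2)/2 = 10/2 = 5
A_{41} = (8 - 2)/2 = 6/2 = 3
Check: S + A = 5 + 3 = 8 = T_{41}.

(5, 3)


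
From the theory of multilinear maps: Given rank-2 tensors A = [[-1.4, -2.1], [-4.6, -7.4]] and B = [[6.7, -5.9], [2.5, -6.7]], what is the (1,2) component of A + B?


Tensor addition is component-wise: (A + B)_{ij} = A_{ij} + B_{ij}.
A_{12} = -2.1
B_{12} = -5.9
(A + B)_{12} = -2.1 + -5.9 = -8

-8


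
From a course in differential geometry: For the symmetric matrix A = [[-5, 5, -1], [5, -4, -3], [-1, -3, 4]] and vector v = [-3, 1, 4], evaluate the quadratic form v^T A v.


First compute Av:
(Av)_1 = -5*-3 + 5*1 + -1*4 = 16
(Av)_2 = 5*-3 + -4*1 + -3*4 = -31
(Av)_3 = -1*-3 + -3*1 + 4*4 = 16
Av = [16, -31, 16]
Then v^T (Av) = -3*16 + 1*-31 + 4*16
= -48 + -31 + 64 = -15

-15


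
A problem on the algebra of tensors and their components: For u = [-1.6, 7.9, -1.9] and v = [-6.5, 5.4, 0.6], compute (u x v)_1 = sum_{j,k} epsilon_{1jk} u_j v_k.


(u x v)_1 = sum_{j,k} epsilon_{1jk} u_j v_k. Only permutations of (1,2,3) contribute; the two non-zero terms are:
eps_{123} u_2 v_3 = 1 * 7.9 * 0.6 = 4.74
eps_{132} u_3 v_2 = -1 * -1.9 * 5.4 = 10.26
(u x v)_1 = 15

15


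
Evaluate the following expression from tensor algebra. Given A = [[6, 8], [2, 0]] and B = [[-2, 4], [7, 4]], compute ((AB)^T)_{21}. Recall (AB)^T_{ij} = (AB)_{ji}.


(AB)^T_{ij} = (AB)_{ji} = sum_k A_{jk} B_{ki}.
For i=2, j=1 we need (AB)_{12}:
A_{11} * B_{12} = 6 * 4 = 24
A_{12} * B_{22} = 8 * 4 = 32
Sum = 24 + 32 = 56

56


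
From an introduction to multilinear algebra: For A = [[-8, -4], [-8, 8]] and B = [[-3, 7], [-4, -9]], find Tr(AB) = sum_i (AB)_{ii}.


Tr(AB) = sum_i (AB)_{ii} where (AB)_{ii} = sum_k A_{ik} B_{ki}.
(AB)_{11} = -8*-3 + -4*-4 = 40
(AB)_{22} = -8*7 + 8*-9 = -128
Tr(AB) = 40 + -128 = -88

-88


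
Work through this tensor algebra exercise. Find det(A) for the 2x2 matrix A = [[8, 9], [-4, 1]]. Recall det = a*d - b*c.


For a 2x2 matrix [[a, b], [c, d]], det = a*d - b*c.
a = 8, b = 9, c = -4, d = 1
a*d = 8 * 1 = 8
b*c = 9 * -4 = -36
det = 8 - -36 = 44

44


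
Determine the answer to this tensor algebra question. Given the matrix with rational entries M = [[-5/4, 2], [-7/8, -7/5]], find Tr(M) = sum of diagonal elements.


The trace is the sum of diagonal entries.
Diagonal: M[1,1] = -5/4, M[2,2] = -7/5
Tr(M) = -5/4 + -7/5
Computing step by step:
After adding M[1,1]: -5/4
After adding M[2,2]: -53/20
Tr(M) = -53/20

-53/20


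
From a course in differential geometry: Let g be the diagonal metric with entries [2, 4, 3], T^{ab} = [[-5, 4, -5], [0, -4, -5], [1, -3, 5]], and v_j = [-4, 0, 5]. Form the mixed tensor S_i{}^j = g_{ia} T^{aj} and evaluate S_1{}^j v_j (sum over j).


Step 1: lower the first index. For a diagonal metric, g_{ia} T^{aj} = g_{ii} T^{ij} (no sum on i).
g_{11} = 2
S_1{}^1 = 2 * T^{11} = 2 * -5 = -10
S_1{}^2 = 2 * T^{12} = 2 * 4 = 8
S_1{}^3 = 2 * T^{13} = 2 * -5 = -10
Step 2: contract S_1{}^j with v_j.
S_1{}^1 * v_1 = -10 * -4 = 40
S_1{}^2 * v_2 = 8 * 0 = 0
S_1{}^3 * v_3 = -10 * 5 = -50
Result = 40 + 0 + -50 = -10

-10


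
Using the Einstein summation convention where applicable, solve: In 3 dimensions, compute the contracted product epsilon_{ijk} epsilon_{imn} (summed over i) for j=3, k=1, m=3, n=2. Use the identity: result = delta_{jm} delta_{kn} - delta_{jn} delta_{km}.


Using the identity: epsilon_{ijk} epsilon_{imn} = delta_{jm} delta_{kn} - delta_{jn} delta_{km}.
delta_{33} = 1
delta_{12} = 0
delta_{32} = 0
delta_{13} = 0
Result = 1 * 0 - 0 * 0 = 0 - 0 = 0

0


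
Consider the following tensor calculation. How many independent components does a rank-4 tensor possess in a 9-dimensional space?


The number of components of a rank-r tensor in d dimensions is d^r.
Here d = 9 and r = 4.
9^4 = 6561

6561


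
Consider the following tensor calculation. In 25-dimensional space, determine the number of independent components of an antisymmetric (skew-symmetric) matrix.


An antisymmetric rank-2 tensor satisfies A_{ij} = -A_{ji}, so diagonal entries are zero.
The independent components are the upper-triangular entries: C(n, 2) = n(n-1)/2.
n = 25
C(25, 2) = 25 * 24 / 2 = 600 / 2 = 300

300


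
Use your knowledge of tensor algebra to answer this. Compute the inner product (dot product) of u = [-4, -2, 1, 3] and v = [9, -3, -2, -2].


The inner product u . v = sum of u_i * v_i.
Term-by-term: -4 * 9, -2 * -3, 1 * -2, 3 * -2
Products: -36, 6, -2, -6
Sum = -36 + 6 + -2 + -6 = -38

-38


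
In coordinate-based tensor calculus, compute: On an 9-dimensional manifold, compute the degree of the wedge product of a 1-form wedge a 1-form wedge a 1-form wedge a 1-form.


The degree of a wedge product is the sum of the degrees of the individual forms.
Degrees: 1, 1, 1, 1
Total degree = 1 + 1 + 1 + 1 = 4

4


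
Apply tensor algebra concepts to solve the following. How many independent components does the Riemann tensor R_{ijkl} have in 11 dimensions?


The Riemann tensor in d dimensions has d^2(d^2 - 1)/12 independent components.
d = 11, so d^2 = 121
d^2 - 1 = 120
d^2(d^2 - 1) = 121 * 120 = 14520
Divide by 12: 14520 / 12 = 1210

1210


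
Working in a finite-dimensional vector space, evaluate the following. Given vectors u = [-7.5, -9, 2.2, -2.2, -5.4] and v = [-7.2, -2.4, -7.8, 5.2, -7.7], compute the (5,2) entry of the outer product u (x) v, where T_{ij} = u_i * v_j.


The outer product entry T_{ij} = u_i * v_j.
We need i=5, j=2.
u_5 = -5.4, v_2 = -2.4
T_{5,2} = -5.4 * -2.4 = 12.96

12.96


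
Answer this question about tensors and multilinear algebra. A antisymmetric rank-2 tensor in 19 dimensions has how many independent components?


A antisymmetric rank-2 tensor in d dimensions has d(d-1)/2 independent components.
d = 19
d(d-1)/2 = 19 * 18 / 2 = 342 / 2 = 171

171


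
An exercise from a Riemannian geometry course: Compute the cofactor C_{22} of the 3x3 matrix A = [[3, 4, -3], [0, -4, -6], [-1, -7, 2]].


To find cofactor C_{22}, delete row 2 and column 2.
The resulting 2x2 submatrix is: [[3, -3], [-1, 2]]
Minor M_{22} = 3*2 - -3*-1
  = 6 - 3 = 3
Sign = (-1)^(2+2) = (-1)^4 = 1
Cofactor C_{22} = 1 * 3 = 3

3


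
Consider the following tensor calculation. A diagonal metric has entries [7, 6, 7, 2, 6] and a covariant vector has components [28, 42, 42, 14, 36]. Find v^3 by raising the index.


To raise an index with a diagonal metric: v^i = v_i / g_{ii}.
For index 3: v_3 = 42, g_{33} = 7
v^3 = 42 / 7 = 6

6


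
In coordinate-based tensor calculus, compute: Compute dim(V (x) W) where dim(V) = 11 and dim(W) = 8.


The dimension of a tensor product is the product of dimensions.
dim(V) = 11, dim(W) = 8
dim(V (x) W) = 11 * 8 = 88

88


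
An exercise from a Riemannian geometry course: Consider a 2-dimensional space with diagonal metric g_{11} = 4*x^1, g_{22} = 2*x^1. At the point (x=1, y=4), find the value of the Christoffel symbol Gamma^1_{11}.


For a diagonal metric, Gamma^k_{ij} = (1/2) g^{kk} (dg_{ik}/dx_j + dg_{jk}/dx_i - dg_{ij}/dx_k).
The metric is diagonal, so g_{ab} = 0 for a != b.
At the given point: g_{11} = 4, g_{22} = 2
g^{11} = 1/4
dg_{11}/dx_1 = dg_{11}/dx_1 = 4
dg_{11}/dx_1 = dg_{11}/dx_1 = 4
dg_{11}/dx_1 = dg_{11}/dx_1 = 4
Numerator = 4 + 4 - 4 = 4
Gamma^1_{11} = 4 / (2 * 4) = 1/2

1/2


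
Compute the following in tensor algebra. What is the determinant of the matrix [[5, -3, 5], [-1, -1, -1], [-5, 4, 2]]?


Expanding along the first row, det(A) = a11*M_11 - a12*M_12 + a13*M_13, where M_1j is the (1,j) minor.
Minor M_11 = -1*2 - -1*4 = 2
Minor M_12 = -1*2 - -1*-5 = -7
Minor M_13 = -1*4 - -1*-5 = -9
det = 5*(2) - -3*(-7) + 5*(-9)
    = 10 - 21 + -45
    = -56

-56


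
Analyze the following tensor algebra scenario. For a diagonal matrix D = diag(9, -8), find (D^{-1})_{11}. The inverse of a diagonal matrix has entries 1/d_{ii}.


For a diagonal matrix, the inverse has entries (D^{-1})_{ii} = 1/d_{ii}.
The diagonal entries are: d_{11} = 9, d_{22} = -8
We need (D^{-1})_{11} = 1/d_{11} = 1/9 = 1/9

1/9


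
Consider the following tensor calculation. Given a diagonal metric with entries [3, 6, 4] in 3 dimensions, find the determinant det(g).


For a diagonal metric, the determinant is the product of diagonal entries.
Diagonal entries: 3, 6, 4
det(g) = 3 * 6 * 4 = 72

72


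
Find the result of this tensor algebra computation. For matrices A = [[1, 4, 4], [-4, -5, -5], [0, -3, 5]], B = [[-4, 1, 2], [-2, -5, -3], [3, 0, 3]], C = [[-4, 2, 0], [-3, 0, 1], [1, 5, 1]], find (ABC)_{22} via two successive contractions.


(ABC)_{22} = sum_m (AB)_{2m} C_{m2}. First compute row 2 of AB.
(AB)_{21} = -4*-4 + -5*-2 + -5*3 = 11
(AB)_{22} = -4*1 + -5*-5 + -5*0 = 21
(AB)_{23} = -4*2 + -5*-3 + -5*3 = -8
Now contract with column 2 of C:
(AB)_{21} * C_{12} = 11 * 2 = 22
(AB)_{22} * C_{22} = 21 * 0 = 0
(AB)_{23} * C_{32} = -8 * 5 = -40
(ABC)_{22} = 22 + 0 + -40 = -18

-18


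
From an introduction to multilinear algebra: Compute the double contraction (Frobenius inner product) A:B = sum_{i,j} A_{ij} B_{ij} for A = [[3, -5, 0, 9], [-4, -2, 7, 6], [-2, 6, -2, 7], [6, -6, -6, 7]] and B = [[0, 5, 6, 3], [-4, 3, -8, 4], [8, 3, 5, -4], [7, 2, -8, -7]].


A:B = sum over all i,j of A_{ij} * B_{ij}.
Row 1: 3*0=0, -5*5=-25, 0*6=0, 9*3=27 => row sum = 2
Row 2: -4*-4=16, -2*3=-6, 7*-8=-56, 6*4=24 => row sum = -22
Row 3: -2*8=-16, 6*3=18, -2*5=-10, 7*-4=-28 => row sum = -36
Row 4: 6*7=42, -6*2=-12, -6*-8=48, 7*-7=-49 => row sum = 29
Total = 2 + -22 + -36 + 29 = -27

-27


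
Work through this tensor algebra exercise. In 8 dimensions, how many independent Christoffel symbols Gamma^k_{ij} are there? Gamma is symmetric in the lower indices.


Christoffel symbols Gamma^k_{ij} are symmetric in i,j, so there are d * d(d+1)/2 independent symbols.
d = 8
d(d+1)/2 = 8 * 9 / 2 = 36
Total = 8 * 36 = 288

288


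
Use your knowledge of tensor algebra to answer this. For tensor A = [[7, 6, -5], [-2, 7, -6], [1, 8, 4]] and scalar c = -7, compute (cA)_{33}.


Scalar multiplication: (cA)_{ij} = c * A_{ij}.
c = -7
A_{33} = 4
(cA)_{33} = -7 * 4 = -28

-28


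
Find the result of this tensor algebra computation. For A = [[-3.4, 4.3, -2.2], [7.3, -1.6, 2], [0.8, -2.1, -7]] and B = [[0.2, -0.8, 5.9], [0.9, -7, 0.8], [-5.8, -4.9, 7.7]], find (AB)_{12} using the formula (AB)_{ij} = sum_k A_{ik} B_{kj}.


(AB)_{ij} = sum_k A_{ik} B_{kj}.
For i=1, j=2:
A_{11} * B_{12} = -3.4 * -0.8 = 2.72
A_{12} * B_{22} = 4.3 * -7 = -30.1
A_{13} * B_{32} = -2.2 * -4.9 = 10.78
Sum = 2.72 + -30.1 + 10.78 = -16.6

-16.6


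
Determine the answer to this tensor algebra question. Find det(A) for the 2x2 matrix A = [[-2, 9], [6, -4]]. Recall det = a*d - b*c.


For a 2x2 matrix [[a, b], [c, d]], det = a*d - b*c.
a = -2, b = 9, c = 6, d = -4
a*d = -2 * -4 = 8
b*c = 9 * 6 = 54
det = 8 - 54 = -46

-46


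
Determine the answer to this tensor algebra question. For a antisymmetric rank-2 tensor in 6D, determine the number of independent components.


A antisymmetric rank-2 tensor in d dimensions has d(d-1)/2 independent components.
d = 6
d(d-1)/2 = 6 * 5 / 2 = 30 / 2 = 15

15


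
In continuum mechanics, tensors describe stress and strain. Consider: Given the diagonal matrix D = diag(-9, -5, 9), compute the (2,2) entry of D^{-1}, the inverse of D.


For a diagonal matrix, the inverse has entries (D^{-1})_{ii} = 1/d_{ii}.
The diagonal entries are: d_{11} = -9, d_{22} = -5, d_{33} = 9
We need (D^{-1})_{22} = 1/d_{22} = 1/-5 = -1/5

-1/5


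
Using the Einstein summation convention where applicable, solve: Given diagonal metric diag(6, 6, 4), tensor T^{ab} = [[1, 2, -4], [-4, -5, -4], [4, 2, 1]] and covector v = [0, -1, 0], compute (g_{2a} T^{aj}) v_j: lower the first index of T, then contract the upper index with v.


Step 1: lower the first index. For a diagonal metric, g_{ia} T^{aj} = g_{ii} T^{ij} (no sum on i).
g_{22} = 6
S_2{}^1 = 6 * T^{21} = 6 * -4 = -24
S_2{}^2 = 6 * T^{22} = 6 * -5 = -30
S_2{}^3 = 6 * T^{23} = 6 * -4 = -24
Step 2: contract S_2{}^j with v_j.
S_2{}^1 * v_1 = -24 * 0 = 0
S_2{}^2 * v_2 = -30 * -1 = 30
S_2{}^3 * v_3 = -24 * 0 = 0
Result = 0 + 30 + 0 = 30

30


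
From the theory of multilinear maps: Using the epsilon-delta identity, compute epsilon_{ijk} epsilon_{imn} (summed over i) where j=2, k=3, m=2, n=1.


Using the identity: epsilon_{ijk} epsilon_{imn} = delta_{jm} delta_{kn} - delta_{jn} delta_{km}.
delta_{22} = 1
delta_{31} = 0
delta_{21} = 0
delta_{32} = 0
Result = 1 * 0 - 0 * 0 = 0 - 0 = 0

0


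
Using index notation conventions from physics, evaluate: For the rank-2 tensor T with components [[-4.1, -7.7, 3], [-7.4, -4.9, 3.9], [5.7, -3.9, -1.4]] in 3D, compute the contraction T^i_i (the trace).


The contraction (trace) of a rank-2 tensor is the sum of its diagonal elements.
Diagonal entries: A[1,1] = -4.1, A[2,2] = -4.9, A[3,3] = -1.4
Tr(A) = -4.1 + -4.9 + -1.4 = -10.4

-10.4


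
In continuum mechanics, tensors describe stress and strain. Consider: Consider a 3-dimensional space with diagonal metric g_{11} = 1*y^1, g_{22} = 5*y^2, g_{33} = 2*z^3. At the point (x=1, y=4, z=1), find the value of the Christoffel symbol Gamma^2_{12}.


For a diagonal metric, Gamma^k_{ij} = (1/2) g^{kk} (dg_{ik}/dx_j + dg_{jk}/dx_i - dg_{ij}/dx_k).
The metric is diagonal, so g_{ab} = 0 for a != b.
At the given point: g_{11} = 4, g_{22} = 80, g_{33} = 2
g^{22} = 1/80
dg_{12}/dx_2 = 0 (off-diagonal)
dg_{22}/dx_1 = dg_{22}/dx_1 = 0
dg_{12}/dx_2 = 0 (off-diagonal)
Numerator = 0 + 0 - 0 = 0
Gamma^2_{12} = 0 / (2 * 80) = 0

0


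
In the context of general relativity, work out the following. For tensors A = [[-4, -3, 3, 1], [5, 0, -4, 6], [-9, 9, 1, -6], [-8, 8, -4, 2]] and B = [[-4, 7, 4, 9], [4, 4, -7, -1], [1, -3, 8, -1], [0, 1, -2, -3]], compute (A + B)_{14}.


Tensor addition is component-wise: (A + B)_{ij} = A_{ij} + B_{ij}.
A_{14} = 1
B_{14} = 9
(A + B)_{14} = 1 + 9 = 10

10


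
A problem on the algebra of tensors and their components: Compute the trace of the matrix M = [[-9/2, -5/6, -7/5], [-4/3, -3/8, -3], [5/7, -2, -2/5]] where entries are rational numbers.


The trace is the sum of diagonal entries.
Diagonal: M[1,1] = -9/2, M[2,2] = -3/8, M[3,3] = -2/5
Tr(M) = -9/2 + -3/8 + -2/5
Computing step by step:
After adding M[1,1]: -9/2
After adding M[2,2]: -39/8
After adding M[3,3]: -211/40
Tr(M) = -211/40

-211/40


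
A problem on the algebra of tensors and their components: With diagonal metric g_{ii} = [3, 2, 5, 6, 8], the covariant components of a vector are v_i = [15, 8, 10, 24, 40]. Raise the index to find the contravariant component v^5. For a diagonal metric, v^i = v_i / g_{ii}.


To raise an index with a diagonal metric: v^i = v_i / g_{ii}.
For index 5: v_5 = 40, g_{55} = 8
v^5 = 40 / 8 = 5

5


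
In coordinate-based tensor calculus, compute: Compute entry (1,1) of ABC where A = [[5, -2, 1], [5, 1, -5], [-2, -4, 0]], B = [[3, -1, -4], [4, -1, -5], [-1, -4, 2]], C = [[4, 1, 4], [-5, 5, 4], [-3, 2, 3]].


(ABC)_{11} = sum_m (AB)_{1m} C_{m1}. First compute row 1 of AB.
(AB)_{11} = 5*3 + -2*4 + 1*-1 = 6
(AB)_{12} = 5*-1 + -2*-1 + 1*-4 = -7
(AB)_{13} = 5*-4 + -2*-5 + 1*2 = -8
Now contract with column 1 of C:
(AB)_{11} * C_{11} = 6 * 4 = 24
(AB)_{12} * C_{21} = -7 * -5 = 35
(AB)_{13} * C_{31} = -8 * -3 = 24
(ABC)_{11} = 24 + 35 + 24 = 83

83


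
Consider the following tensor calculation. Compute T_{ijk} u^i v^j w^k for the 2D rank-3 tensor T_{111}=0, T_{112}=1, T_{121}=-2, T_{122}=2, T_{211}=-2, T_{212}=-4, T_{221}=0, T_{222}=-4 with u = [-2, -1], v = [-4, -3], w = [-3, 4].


S = sum over i,j,k of T_{ijk} u_i v_j w_k. Expanding all 8 terms:
T_{111}*u_1*v_1*w_1 = 0*-2*-4*-3 = 0  (running total: 0)
T_{112}*u_1*v_1*w_2 = 1*-2*-4*4 = 32  (running total: 32)
T_{121}*u_1*v_2*w_1 = -2*-2*-3*-3 = 36  (running total: 68)
T_{122}*u_1*v_2*w_2 = 2*-2*-3*4 = 48  (running total: 116)
T_{211}*u_2*v_1*w_1 = -2*-1*-4*-3 = 24  (running total: 140)
T_{212}*u_2*v_1*w_2 = -4*-1*-4*4 = -64  (running total: 76)
T_{221}*u_2*v_2*w_1 = 0*-1*-3*-3 = 0  (running total: 76)
T_{222}*u_2*v_2*w_2 = -4*-1*-3*4 = -48  (running total: 28)
S = 28

28


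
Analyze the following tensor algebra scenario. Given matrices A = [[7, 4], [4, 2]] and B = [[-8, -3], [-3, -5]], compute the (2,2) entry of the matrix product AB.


(AB)_{ij} = sum_k A_{ik} B_{kj}.
For i=2, j=2:
A_{21} * B_{12} = 4 * -3 = -12
A_{22} * B_{22} = 2 * -5 = -10
Sum = -12 + -10 = -22

-22


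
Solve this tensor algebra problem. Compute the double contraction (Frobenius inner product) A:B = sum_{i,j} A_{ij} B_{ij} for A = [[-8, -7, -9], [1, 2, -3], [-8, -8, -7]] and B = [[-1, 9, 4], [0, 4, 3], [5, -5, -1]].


A:B = sum over all i,j of A_{ij} * B_{ij}.
Row 1: -8*-1=8, -7*9=-63, -9*4=-36 => row sum = -91
Row 2: 1*0=0, 2*4=8, -3*3=-9 => row sum = -1
Row 3: -8*5=-40, -8*-5=40, -7*-1=7 => row sum = 7
Total = -91 + -1 + 7 = -85

-85


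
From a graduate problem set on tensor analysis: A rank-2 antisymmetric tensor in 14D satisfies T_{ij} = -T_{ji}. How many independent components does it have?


An antisymmetric rank-2 tensor satisfies A_{ij} = -A_{ji}, so diagonal entries are zero.
The independent components are the upper-triangular entries: C(n, 2) = n(n-1)/2.
n = 14
C(14, 2) = 14 * 13 / 2 = 182 / 2 = 91

91


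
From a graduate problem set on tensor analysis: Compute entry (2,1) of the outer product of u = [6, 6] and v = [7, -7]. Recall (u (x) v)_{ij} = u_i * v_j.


The outer product entry T_{ij} = u_i * v_j.
We need i=2, j=1.
u_2 = 6, v_1 = 7
T_{2,1} = 6 * 7 = 42

42


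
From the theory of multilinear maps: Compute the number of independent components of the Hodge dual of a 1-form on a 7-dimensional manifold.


The Hodge dual of a p-form on an n-dimensional manifold is an (n-p)-form.
n = 7, p = 1, so dual degree = 7 - 1 = 6
The number of components is C(n, n-p) = C(7, 6) = 7

7


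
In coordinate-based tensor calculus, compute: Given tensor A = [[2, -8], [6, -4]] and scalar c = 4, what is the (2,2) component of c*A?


Scalar multiplication: (cA)_{ij} = c * A_{ij}.
c = 4
A_{22} = -4
(cA)_{22} = 4 * -4 = -16

-16


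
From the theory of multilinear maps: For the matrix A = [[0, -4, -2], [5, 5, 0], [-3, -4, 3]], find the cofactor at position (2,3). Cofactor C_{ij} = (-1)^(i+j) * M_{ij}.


To find cofactor C_{23}, delete row 2 and column 3.
The resulting 2x2 submatrix is: [[0, -4], [-3, -4]]
Minor M_{23} = 0*-4 - -4*-3
  = 0 - 12 = -12
Sign = (-1)^(2+3) = (-1)^5 = -1
Cofactor C_{23} = -1 * -12 = 12

12


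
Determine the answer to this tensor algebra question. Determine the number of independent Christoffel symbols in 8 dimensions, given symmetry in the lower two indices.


Christoffel symbols Gamma^k_{ij} are symmetric in i,j, so there are d * d(d+1)/2 independent symbols.
d = 8
d(d+1)/2 = 8 * 9 / 2 = 36
Total = 8 * 36 = 288

288


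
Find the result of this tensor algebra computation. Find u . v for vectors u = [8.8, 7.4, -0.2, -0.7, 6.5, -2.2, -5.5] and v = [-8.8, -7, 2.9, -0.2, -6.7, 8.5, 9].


The inner product u . v = sum of u_i * v_i.
Term-by-term: 8.8 * -8.8, 7.4 * -7, -0.2 * 2.9, -0.7 * -0.2, 6.5 * -6.7, -2.2 * 8.5, -5.5 * 9
Products: -77.44, -51.8, -0.58, 0.14, -43.55, -18.7, -49.5
Sum = -77.44 + -51.8 + -0.58 + 0.14 + -43.55 + -18.7 + -49.5 = -241.43

-241.43


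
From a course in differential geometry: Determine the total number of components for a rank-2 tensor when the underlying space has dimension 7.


The number of components of a rank-r tensor in d dimensions is d^r.
Here d = 7 and r = 2.
7^2 = 49

49


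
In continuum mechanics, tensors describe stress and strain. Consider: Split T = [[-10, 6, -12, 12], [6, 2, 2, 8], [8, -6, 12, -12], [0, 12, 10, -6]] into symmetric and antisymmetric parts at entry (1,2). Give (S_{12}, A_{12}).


T_{12} = 6
T_{21} = 6
S_{12} = (6 + 6)/2 = 12/2 = 6
A_{12} = (6 - 6)/2 = 0/2 = 0
Check: S + A = 6 + 0 = 6 = T_{12}.

(6, 0)


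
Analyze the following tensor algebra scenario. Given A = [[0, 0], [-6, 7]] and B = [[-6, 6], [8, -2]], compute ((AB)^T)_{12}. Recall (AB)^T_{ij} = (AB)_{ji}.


(AB)^T_{ij} = (AB)_{ji} = sum_k A_{jk} B_{ki}.
For i=1, j=2 we need (AB)_{21}:
A_{21} * B_{11} = -6 * -6 = 36
A_{22} * B_{21} = 7 * 8 = 56
Sum = 36 + 56 = 92

92


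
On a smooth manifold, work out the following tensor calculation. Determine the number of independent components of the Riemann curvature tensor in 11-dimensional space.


The Riemann tensor in d dimensions has d^2(d^2 - 1)/12 independent components.
d = 11, so d^2 = 121
d^2 - 1 = 120
d^2(d^2 - 1) = 121 * 120 = 14520
Divide by 12: 14520 / 12 = 1210

1210


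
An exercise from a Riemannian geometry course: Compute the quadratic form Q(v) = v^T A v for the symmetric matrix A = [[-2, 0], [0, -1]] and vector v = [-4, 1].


First compute Av:
(Av)_1 = -2*-4 + 0*1 = 8
(Av)_2 = 0*-4 + -1*1 = -1
Av = [8, -1]
Then v^T (Av) = -4*8 + 1*-1
= -32 + -1 = -33

-33
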